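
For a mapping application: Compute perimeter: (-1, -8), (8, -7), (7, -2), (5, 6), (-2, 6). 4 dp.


Sides: (-1, -8)->(8, -7): sqrt(82) = 9.055385, (8, -7)->(7, -2): sqrt(26) = 5.09902, (7, -2)->(5, 6): sqrt(68) = 8.246211, (5, 6)->(-2, 6): sqrt(49) = 7, (-2, 6)->(-1, -8): sqrt(197) = 14.035669
Sum = 43.436285
Perimeter = 43.4363

43.4363


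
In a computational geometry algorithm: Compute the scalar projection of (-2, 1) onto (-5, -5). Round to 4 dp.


u.v = 5, |v| = sqrt(50) = 7.0711
Scalar projection = u.v / |v| = 5 / sqrt(50) = 0.7071

0.7071


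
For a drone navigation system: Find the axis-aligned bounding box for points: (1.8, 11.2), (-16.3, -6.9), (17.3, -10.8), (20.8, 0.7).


x range: [-16.3, 20.8]
y range: [-10.8, 11.2]
Bounding box: (-16.3,-10.8) to (20.8,11.2)

(-16.3,-10.8) to (20.8,11.2)


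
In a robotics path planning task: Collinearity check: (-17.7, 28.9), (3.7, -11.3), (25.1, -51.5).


Cross product: (3.7-(-17.7))*((-51.5)-28.9) - ((-11.3)-28.9)*(25.1-(-17.7))
= 0

Yes, collinear


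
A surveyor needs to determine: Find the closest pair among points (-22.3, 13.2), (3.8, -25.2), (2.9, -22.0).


d(P0,P1) = 46.4303, d(P0,P2) = 43.2906, d(P1,P2) = 3.3242
Closest: P1 and P2

Closest pair: (3.8, -25.2) and (2.9, -22.0), distance = 3.3242


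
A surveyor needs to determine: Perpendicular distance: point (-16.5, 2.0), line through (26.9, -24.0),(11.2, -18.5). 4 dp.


|cross product| = 169.5
|line direction| = sqrt(276.74) = 16.6355
Distance = 169.5/sqrt(276.74) = 10.1891

10.1891


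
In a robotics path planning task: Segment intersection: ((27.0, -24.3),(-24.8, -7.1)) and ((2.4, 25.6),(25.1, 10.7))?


Cross products: d1=-766.19, d2=-1147.57, d3=-2161.7, d4=-1780.32
d1*d2 < 0 and d3*d4 < 0? no

No, they don't intersect


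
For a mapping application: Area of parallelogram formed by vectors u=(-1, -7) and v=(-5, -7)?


|u x v| = |(-1)*(-7) - (-7)*(-5)|
= |7 - 35| = 28

28


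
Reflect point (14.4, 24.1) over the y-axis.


Reflection over y-axis: (x,y) -> (-x,y)
(14.4, 24.1) -> (-14.4, 24.1)

(-14.4, 24.1)


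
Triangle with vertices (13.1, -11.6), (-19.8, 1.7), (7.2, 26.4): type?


Side lengths squared: AB^2=1259.3, BC^2=1339.09, CA^2=1478.81
Sorted: [1259.3, 1339.09, 1478.81]
By sides: Scalene, By angles: Acute

Scalene, Acute


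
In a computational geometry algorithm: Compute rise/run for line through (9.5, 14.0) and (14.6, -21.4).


slope = (y2-y1)/(x2-x1) = ((-21.4)-14)/(14.6-9.5) = (-35.4)/5.1 = -6.9412

-6.9412


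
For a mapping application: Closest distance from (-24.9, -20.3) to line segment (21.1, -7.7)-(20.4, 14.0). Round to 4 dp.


Project P onto AB: t = 0 (clamped to [0,1])
Closest point on segment: (21.1, -7.7)
Distance: 47.6944

47.6944


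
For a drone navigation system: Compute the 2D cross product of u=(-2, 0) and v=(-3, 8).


u x v = u_x*v_y - u_y*v_x = (-2)*8 - 0*(-3)
= (-16) - 0 = -16

-16


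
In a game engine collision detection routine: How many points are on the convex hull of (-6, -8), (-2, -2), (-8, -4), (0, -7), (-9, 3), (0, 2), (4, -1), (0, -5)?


Convex hull vertices (CCW): (-9, 3), (-8, -4), (-6, -8), (0, -7), (4, -1), (0, 2)
Count = 6

6


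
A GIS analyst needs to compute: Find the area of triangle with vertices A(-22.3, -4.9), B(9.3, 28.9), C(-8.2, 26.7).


Area = |x_A(y_B-y_C) + x_B(y_C-y_A) + x_C(y_A-y_B)|/2
= |(-49.06) + 293.88 + 277.16|/2
= 521.98/2 = 260.99

260.99


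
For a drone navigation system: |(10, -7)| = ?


|u| = sqrt(10^2 + (-7)^2) = sqrt(149) = 12.2066

12.2066


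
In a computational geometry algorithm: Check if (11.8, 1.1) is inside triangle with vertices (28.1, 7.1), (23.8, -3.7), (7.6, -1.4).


Cross products: AB x AP = -150.24, BC x BP = -50.16, CA x CP = 15.55
All same sign? no

No, outside


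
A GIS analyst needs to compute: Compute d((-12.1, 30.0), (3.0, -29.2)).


dx=15.1, dy=-59.2
d^2 = 15.1^2 + (-59.2)^2 = 3732.65
d = sqrt(3732.65) = 61.0954

61.0954


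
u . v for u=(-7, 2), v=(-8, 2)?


u . v = u_x*v_x + u_y*v_y = (-7)*(-8) + 2*2
= 56 + 4 = 60

60


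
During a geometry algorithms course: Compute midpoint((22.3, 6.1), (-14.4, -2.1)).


M = ((22.3+(-14.4))/2, (6.1+(-2.1))/2)
= (3.95, 2)

(3.95, 2)


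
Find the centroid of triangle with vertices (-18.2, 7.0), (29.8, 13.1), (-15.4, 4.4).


Centroid = ((x_A+x_B+x_C)/3, (y_A+y_B+y_C)/3)
= (((-18.2)+29.8+(-15.4))/3, (7+13.1+4.4)/3)
= (-1.2667, 8.1667)

(-1.2667, 8.1667)


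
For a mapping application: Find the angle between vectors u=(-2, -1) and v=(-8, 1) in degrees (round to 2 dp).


u.v = 15, |u| = sqrt(5) = 2.2361, |v| = sqrt(65) = 8.0623
cos(theta) = u.v/(|u||v|) = 15/sqrt(325) = 0.83205
theta = acos(0.83205) = 33.69 degrees

33.69 degrees


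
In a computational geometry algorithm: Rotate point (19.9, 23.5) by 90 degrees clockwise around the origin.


90° CW: (x,y) -> (y, -x)
(19.9,23.5) -> (23.5, -19.9)

(23.5, -19.9)


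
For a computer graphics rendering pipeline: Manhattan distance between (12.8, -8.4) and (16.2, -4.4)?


|12.8-16.2| + |(-8.4)-(-4.4)| = 3.4 + 4 = 7.4

7.4


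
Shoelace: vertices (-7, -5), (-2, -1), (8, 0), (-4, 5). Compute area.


Shoelace sum: ((-7)*(-1) - (-2)*(-5)) + ((-2)*0 - 8*(-1)) + (8*5 - (-4)*0) + ((-4)*(-5) - (-7)*5)
= 100
Area = |100|/2 = 50

50


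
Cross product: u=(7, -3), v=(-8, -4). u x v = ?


u x v = u_x*v_y - u_y*v_x = 7*(-4) - (-3)*(-8)
= (-28) - 24 = -52

-52


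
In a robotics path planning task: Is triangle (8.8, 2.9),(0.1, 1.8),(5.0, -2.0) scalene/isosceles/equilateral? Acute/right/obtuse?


Side lengths squared: AB^2=76.9, BC^2=38.45, CA^2=38.45
Sorted: [38.45, 38.45, 76.9]
By sides: Isosceles, By angles: Right

Isosceles, Right


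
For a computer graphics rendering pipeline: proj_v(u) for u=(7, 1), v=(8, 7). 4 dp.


u.v = 63, |v| = sqrt(113) = 10.6301
Scalar projection = u.v / |v| = 63 / sqrt(113) = 5.9265

5.9265


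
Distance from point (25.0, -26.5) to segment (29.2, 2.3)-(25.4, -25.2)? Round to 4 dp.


Project P onto AB: t = 1 (clamped to [0,1])
Closest point on segment: (25.4, -25.2)
Distance: 1.3601

1.3601


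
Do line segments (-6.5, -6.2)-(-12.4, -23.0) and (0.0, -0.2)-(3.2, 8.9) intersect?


Cross products: d1=39.95, d2=39.88, d3=73.8, d4=73.87
d1*d2 < 0 and d3*d4 < 0? no

No, they don't intersect


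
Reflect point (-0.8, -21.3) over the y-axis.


Reflection over y-axis: (x,y) -> (-x,y)
(-0.8, -21.3) -> (0.8, -21.3)

(0.8, -21.3)


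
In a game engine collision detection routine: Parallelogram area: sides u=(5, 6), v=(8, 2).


|u x v| = |5*2 - 6*8|
= |10 - 48| = 38

38


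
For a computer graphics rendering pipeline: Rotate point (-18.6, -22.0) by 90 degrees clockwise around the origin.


90° CW: (x,y) -> (y, -x)
(-18.6,-22) -> (-22, 18.6)

(-22, 18.6)


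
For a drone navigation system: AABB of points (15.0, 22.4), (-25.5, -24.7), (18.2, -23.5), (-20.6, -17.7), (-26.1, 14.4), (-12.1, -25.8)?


x range: [-26.1, 18.2]
y range: [-25.8, 22.4]
Bounding box: (-26.1,-25.8) to (18.2,22.4)

(-26.1,-25.8) to (18.2,22.4)


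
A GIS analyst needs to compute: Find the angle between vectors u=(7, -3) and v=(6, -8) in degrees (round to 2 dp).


u.v = 66, |u| = sqrt(58) = 7.6158, |v| = sqrt(100) = 10
cos(theta) = u.v/(|u||v|) = 66/sqrt(5800) = 0.866622
theta = acos(0.866622) = 29.93 degrees

29.93 degrees


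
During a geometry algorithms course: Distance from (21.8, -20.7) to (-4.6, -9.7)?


dx=-26.4, dy=11
d^2 = (-26.4)^2 + 11^2 = 817.96
d = sqrt(817.96) = 28.6

28.6


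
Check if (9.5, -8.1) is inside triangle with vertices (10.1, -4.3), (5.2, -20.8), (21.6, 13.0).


Cross products: AB x AP = 8.72, BC x BP = 62.94, CA x CP = 33.32
All same sign? yes

Yes, inside


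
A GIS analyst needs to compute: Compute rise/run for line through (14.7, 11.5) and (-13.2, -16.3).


slope = (y2-y1)/(x2-x1) = ((-16.3)-11.5)/((-13.2)-14.7) = (-27.8)/(-27.9) = 0.9964

0.9964


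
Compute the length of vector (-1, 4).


|u| = sqrt((-1)^2 + 4^2) = sqrt(17) = 4.1231

4.1231


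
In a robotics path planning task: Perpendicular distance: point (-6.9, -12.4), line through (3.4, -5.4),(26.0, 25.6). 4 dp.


|cross product| = 161.1
|line direction| = sqrt(1471.76) = 38.3635
Distance = 161.1/sqrt(1471.76) = 4.1993

4.1993


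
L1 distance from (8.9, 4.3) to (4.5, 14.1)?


|8.9-4.5| + |4.3-14.1| = 4.4 + 9.8 = 14.2

14.2


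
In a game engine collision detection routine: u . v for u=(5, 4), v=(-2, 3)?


u . v = u_x*v_x + u_y*v_y = 5*(-2) + 4*3
= (-10) + 12 = 2

2


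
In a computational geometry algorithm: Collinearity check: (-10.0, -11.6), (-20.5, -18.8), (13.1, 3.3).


Cross product: ((-20.5)-(-10))*(3.3-(-11.6)) - ((-18.8)-(-11.6))*(13.1-(-10))
= 9.87

No, not collinear


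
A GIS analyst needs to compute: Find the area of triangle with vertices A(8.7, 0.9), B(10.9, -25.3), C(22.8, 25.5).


Area = |x_A(y_B-y_C) + x_B(y_C-y_A) + x_C(y_A-y_B)|/2
= |(-441.96) + 268.14 + 597.36|/2
= 423.54/2 = 211.77

211.77


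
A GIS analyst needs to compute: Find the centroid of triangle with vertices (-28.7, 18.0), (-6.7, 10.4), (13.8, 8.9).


Centroid = ((x_A+x_B+x_C)/3, (y_A+y_B+y_C)/3)
= (((-28.7)+(-6.7)+13.8)/3, (18+10.4+8.9)/3)
= (-7.2, 12.4333)

(-7.2, 12.4333)


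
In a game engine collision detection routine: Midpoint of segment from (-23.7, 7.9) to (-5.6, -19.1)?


M = (((-23.7)+(-5.6))/2, (7.9+(-19.1))/2)
= (-14.65, -5.6)

(-14.65, -5.6)


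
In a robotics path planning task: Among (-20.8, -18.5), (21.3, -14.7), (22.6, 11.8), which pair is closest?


d(P0,P1) = 42.2711, d(P0,P2) = 52.9306, d(P1,P2) = 26.5319
Closest: P1 and P2

Closest pair: (21.3, -14.7) and (22.6, 11.8), distance = 26.5319


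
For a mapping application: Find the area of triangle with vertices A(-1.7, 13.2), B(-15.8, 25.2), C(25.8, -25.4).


Area = |x_A(y_B-y_C) + x_B(y_C-y_A) + x_C(y_A-y_B)|/2
= |(-86.02) + 609.88 + (-309.6)|/2
= 214.26/2 = 107.13

107.13


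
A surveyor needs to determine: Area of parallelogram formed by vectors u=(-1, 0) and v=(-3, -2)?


|u x v| = |(-1)*(-2) - 0*(-3)|
= |2 - 0| = 2

2


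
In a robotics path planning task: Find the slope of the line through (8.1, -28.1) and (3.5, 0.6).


slope = (y2-y1)/(x2-x1) = (0.6-(-28.1))/(3.5-8.1) = 28.7/(-4.6) = -6.2391

-6.2391


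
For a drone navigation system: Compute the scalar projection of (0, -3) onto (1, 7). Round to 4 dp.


u.v = -21, |v| = sqrt(50) = 7.0711
Scalar projection = u.v / |v| = -21 / sqrt(50) = -2.9698

-2.9698


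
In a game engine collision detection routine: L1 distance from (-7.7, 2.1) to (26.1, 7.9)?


|(-7.7)-26.1| + |2.1-7.9| = 33.8 + 5.8 = 39.6

39.6


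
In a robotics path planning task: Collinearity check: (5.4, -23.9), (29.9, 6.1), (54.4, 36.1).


Cross product: (29.9-5.4)*(36.1-(-23.9)) - (6.1-(-23.9))*(54.4-5.4)
= 0

Yes, collinear


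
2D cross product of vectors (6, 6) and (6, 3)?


u x v = u_x*v_y - u_y*v_x = 6*3 - 6*6
= 18 - 36 = -18

-18


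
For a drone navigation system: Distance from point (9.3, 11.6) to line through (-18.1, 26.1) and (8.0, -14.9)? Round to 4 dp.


|cross product| = 744.95
|line direction| = sqrt(2362.21) = 48.6026
Distance = 744.95/sqrt(2362.21) = 15.3274

15.3274


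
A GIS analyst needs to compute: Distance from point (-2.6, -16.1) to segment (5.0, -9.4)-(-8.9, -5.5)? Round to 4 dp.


Project P onto AB: t = 0.3815 (clamped to [0,1])
Closest point on segment: (-0.3027, -7.9122)
Distance: 8.504

8.504


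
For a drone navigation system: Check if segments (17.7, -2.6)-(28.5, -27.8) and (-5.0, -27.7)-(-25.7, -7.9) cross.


Cross products: d1=-969.03, d2=-661.23, d3=-843.12, d4=-1150.92
d1*d2 < 0 and d3*d4 < 0? no

No, they don't intersect


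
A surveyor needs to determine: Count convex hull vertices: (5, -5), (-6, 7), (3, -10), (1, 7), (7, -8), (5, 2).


Convex hull vertices (CCW): (-6, 7), (3, -10), (7, -8), (5, 2), (1, 7)
Count = 5

5


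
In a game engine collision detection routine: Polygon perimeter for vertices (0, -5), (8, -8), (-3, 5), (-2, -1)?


Sides: (0, -5)->(8, -8): sqrt(73) = 8.544004, (8, -8)->(-3, 5): sqrt(290) = 17.029386, (-3, 5)->(-2, -1): sqrt(37) = 6.082763, (-2, -1)->(0, -5): sqrt(20) = 4.472136
Sum = 36.128289
Perimeter = 36.1283

36.1283


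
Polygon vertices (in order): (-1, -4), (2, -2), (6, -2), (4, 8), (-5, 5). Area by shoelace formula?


Shoelace sum: ((-1)*(-2) - 2*(-4)) + (2*(-2) - 6*(-2)) + (6*8 - 4*(-2)) + (4*5 - (-5)*8) + ((-5)*(-4) - (-1)*5)
= 159
Area = |159|/2 = 79.5

79.5


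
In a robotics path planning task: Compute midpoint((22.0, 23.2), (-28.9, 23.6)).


M = ((22+(-28.9))/2, (23.2+23.6)/2)
= (-3.45, 23.4)

(-3.45, 23.4)


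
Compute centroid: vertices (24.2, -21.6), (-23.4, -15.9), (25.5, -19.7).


Centroid = ((x_A+x_B+x_C)/3, (y_A+y_B+y_C)/3)
= ((24.2+(-23.4)+25.5)/3, ((-21.6)+(-15.9)+(-19.7))/3)
= (8.7667, -19.0667)

(8.7667, -19.0667)


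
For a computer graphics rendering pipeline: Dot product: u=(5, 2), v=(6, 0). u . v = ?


u . v = u_x*v_x + u_y*v_y = 5*6 + 2*0
= 30 + 0 = 30

30


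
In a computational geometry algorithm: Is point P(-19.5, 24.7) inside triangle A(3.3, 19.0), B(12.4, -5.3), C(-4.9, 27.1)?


Cross products: AB x AP = -502.17, BC x BP = 514.56, CA x CP = -137.94
All same sign? no

No, outside


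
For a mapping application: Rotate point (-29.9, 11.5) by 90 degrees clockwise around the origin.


90° CW: (x,y) -> (y, -x)
(-29.9,11.5) -> (11.5, 29.9)

(11.5, 29.9)


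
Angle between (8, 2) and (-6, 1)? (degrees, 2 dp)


u.v = -46, |u| = sqrt(68) = 8.2462, |v| = sqrt(37) = 6.0828
cos(theta) = u.v/(|u||v|) = -46/sqrt(2516) = -0.91707
theta = acos(-0.91707) = 156.5 degrees

156.5 degrees


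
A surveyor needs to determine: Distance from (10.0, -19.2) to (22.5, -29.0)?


dx=12.5, dy=-9.8
d^2 = 12.5^2 + (-9.8)^2 = 252.29
d = sqrt(252.29) = 15.8836

15.8836


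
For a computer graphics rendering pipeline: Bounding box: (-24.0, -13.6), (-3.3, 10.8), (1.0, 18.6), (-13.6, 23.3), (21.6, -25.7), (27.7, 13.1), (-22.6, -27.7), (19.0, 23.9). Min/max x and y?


x range: [-24, 27.7]
y range: [-27.7, 23.9]
Bounding box: (-24,-27.7) to (27.7,23.9)

(-24,-27.7) to (27.7,23.9)


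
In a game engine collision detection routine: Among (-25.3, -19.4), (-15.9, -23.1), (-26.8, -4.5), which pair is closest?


d(P0,P1) = 10.102, d(P0,P2) = 14.9753, d(P1,P2) = 21.5585
Closest: P0 and P1

Closest pair: (-25.3, -19.4) and (-15.9, -23.1), distance = 10.102


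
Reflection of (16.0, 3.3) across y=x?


Reflection over y=x: (x,y) -> (y,x)
(16, 3.3) -> (3.3, 16)

(3.3, 16)


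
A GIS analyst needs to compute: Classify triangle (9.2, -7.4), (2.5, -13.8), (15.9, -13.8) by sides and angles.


Side lengths squared: AB^2=85.85, BC^2=179.56, CA^2=85.85
Sorted: [85.85, 85.85, 179.56]
By sides: Isosceles, By angles: Obtuse

Isosceles, Obtuse


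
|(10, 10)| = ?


|u| = sqrt(10^2 + 10^2) = sqrt(200) = 14.1421

14.1421


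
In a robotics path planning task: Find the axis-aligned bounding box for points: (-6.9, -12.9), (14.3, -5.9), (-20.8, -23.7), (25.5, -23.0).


x range: [-20.8, 25.5]
y range: [-23.7, -5.9]
Bounding box: (-20.8,-23.7) to (25.5,-5.9)

(-20.8,-23.7) to (25.5,-5.9)


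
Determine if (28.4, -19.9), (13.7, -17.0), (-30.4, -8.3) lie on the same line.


Cross product: (13.7-28.4)*((-8.3)-(-19.9)) - ((-17)-(-19.9))*((-30.4)-28.4)
= 0

Yes, collinear


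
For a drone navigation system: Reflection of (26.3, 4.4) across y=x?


Reflection over y=x: (x,y) -> (y,x)
(26.3, 4.4) -> (4.4, 26.3)

(4.4, 26.3)


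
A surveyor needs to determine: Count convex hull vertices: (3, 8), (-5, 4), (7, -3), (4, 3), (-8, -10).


Convex hull vertices (CCW): (-8, -10), (7, -3), (3, 8), (-5, 4)
Count = 4

4


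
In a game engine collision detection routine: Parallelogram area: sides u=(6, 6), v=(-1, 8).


|u x v| = |6*8 - 6*(-1)|
= |48 - (-6)| = 54

54


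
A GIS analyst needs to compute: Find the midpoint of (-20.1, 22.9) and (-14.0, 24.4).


M = (((-20.1)+(-14))/2, (22.9+24.4)/2)
= (-17.05, 23.65)

(-17.05, 23.65)


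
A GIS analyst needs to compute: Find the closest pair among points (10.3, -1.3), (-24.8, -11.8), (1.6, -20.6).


d(P0,P1) = 36.6369, d(P0,P2) = 21.1703, d(P1,P2) = 27.828
Closest: P0 and P2

Closest pair: (10.3, -1.3) and (1.6, -20.6), distance = 21.1703


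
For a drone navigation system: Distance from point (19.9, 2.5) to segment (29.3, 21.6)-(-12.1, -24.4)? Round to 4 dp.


Project P onto AB: t = 0.331 (clamped to [0,1])
Closest point on segment: (15.5961, 6.3735)
Distance: 5.7903

5.7903


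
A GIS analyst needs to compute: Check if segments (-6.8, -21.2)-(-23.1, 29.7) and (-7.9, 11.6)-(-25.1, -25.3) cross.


Cross products: d1=604.75, d2=-872.2, d3=-478.65, d4=998.3
d1*d2 < 0 and d3*d4 < 0? yes

Yes, they intersect


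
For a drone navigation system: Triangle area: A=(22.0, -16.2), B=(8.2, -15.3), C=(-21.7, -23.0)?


Area = |x_A(y_B-y_C) + x_B(y_C-y_A) + x_C(y_A-y_B)|/2
= |169.4 + (-55.76) + 19.53|/2
= 133.17/2 = 66.585

66.585


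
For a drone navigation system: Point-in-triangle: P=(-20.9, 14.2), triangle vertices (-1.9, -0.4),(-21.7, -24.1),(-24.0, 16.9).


Cross products: AB x AP = -739.38, BC x BP = -120.89, CA x CP = -6.04
All same sign? yes

Yes, inside


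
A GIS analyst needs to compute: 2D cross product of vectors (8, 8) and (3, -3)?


u x v = u_x*v_y - u_y*v_x = 8*(-3) - 8*3
= (-24) - 24 = -48

-48


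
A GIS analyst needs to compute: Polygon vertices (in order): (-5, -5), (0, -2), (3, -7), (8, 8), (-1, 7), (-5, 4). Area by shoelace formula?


Shoelace sum: ((-5)*(-2) - 0*(-5)) + (0*(-7) - 3*(-2)) + (3*8 - 8*(-7)) + (8*7 - (-1)*8) + ((-1)*4 - (-5)*7) + ((-5)*(-5) - (-5)*4)
= 236
Area = |236|/2 = 118

118


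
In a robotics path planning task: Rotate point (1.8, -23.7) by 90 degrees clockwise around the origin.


90° CW: (x,y) -> (y, -x)
(1.8,-23.7) -> (-23.7, -1.8)

(-23.7, -1.8)


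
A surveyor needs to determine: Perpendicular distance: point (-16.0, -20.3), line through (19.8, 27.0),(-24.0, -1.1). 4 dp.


|cross product| = 1065.76
|line direction| = sqrt(2708.05) = 52.0389
Distance = 1065.76/sqrt(2708.05) = 20.4801

20.4801


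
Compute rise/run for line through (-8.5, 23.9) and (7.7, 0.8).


slope = (y2-y1)/(x2-x1) = (0.8-23.9)/(7.7-(-8.5)) = (-23.1)/16.2 = -1.4259

-1.4259


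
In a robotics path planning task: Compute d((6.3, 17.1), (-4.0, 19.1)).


dx=-10.3, dy=2
d^2 = (-10.3)^2 + 2^2 = 110.09
d = sqrt(110.09) = 10.4924

10.4924


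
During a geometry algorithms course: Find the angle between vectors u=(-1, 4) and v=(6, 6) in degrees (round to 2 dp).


u.v = 18, |u| = sqrt(17) = 4.1231, |v| = sqrt(72) = 8.4853
cos(theta) = u.v/(|u||v|) = 18/sqrt(1224) = 0.514496
theta = acos(0.514496) = 59.04 degrees

59.04 degrees


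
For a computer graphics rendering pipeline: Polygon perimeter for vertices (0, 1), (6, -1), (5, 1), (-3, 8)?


Sides: (0, 1)->(6, -1): sqrt(40) = 6.324555, (6, -1)->(5, 1): sqrt(5) = 2.236068, (5, 1)->(-3, 8): sqrt(113) = 10.630146, (-3, 8)->(0, 1): sqrt(58) = 7.615773
Sum = 26.806542
Perimeter = 26.8065

26.8065


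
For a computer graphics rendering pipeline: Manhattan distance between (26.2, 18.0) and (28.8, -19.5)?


|26.2-28.8| + |18-(-19.5)| = 2.6 + 37.5 = 40.1

40.1


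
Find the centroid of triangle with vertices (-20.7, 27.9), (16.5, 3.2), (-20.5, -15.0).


Centroid = ((x_A+x_B+x_C)/3, (y_A+y_B+y_C)/3)
= (((-20.7)+16.5+(-20.5))/3, (27.9+3.2+(-15))/3)
= (-8.2333, 5.3667)

(-8.2333, 5.3667)


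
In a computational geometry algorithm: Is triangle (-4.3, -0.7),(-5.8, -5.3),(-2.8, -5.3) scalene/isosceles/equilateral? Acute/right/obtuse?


Side lengths squared: AB^2=23.41, BC^2=9, CA^2=23.41
Sorted: [9, 23.41, 23.41]
By sides: Isosceles, By angles: Acute

Isosceles, Acute


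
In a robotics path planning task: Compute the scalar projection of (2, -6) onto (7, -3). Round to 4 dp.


u.v = 32, |v| = sqrt(58) = 7.6158
Scalar projection = u.v / |v| = 32 / sqrt(58) = 4.2018

4.2018


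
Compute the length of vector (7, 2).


|u| = sqrt(7^2 + 2^2) = sqrt(53) = 7.2801

7.2801


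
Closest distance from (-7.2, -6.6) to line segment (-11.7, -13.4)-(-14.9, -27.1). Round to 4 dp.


Project P onto AB: t = 0 (clamped to [0,1])
Closest point on segment: (-11.7, -13.4)
Distance: 8.1541

8.1541


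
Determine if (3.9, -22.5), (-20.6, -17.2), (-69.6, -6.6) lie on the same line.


Cross product: ((-20.6)-3.9)*((-6.6)-(-22.5)) - ((-17.2)-(-22.5))*((-69.6)-3.9)
= 0

Yes, collinear


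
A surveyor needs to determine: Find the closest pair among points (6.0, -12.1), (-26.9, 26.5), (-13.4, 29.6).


d(P0,P1) = 50.7185, d(P0,P2) = 45.9918, d(P1,P2) = 13.8514
Closest: P1 and P2

Closest pair: (-26.9, 26.5) and (-13.4, 29.6), distance = 13.8514


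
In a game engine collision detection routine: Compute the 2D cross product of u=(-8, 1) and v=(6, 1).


u x v = u_x*v_y - u_y*v_x = (-8)*1 - 1*6
= (-8) - 6 = -14

-14


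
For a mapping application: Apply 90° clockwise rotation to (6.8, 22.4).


90° CW: (x,y) -> (y, -x)
(6.8,22.4) -> (22.4, -6.8)

(22.4, -6.8)


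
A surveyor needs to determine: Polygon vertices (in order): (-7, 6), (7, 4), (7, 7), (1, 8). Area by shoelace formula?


Shoelace sum: ((-7)*4 - 7*6) + (7*7 - 7*4) + (7*8 - 1*7) + (1*6 - (-7)*8)
= 62
Area = |62|/2 = 31

31


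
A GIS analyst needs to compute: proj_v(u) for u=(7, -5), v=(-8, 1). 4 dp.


u.v = -61, |v| = sqrt(65) = 8.0623
Scalar projection = u.v / |v| = -61 / sqrt(65) = -7.5661

-7.5661


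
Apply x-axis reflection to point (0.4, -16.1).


Reflection over x-axis: (x,y) -> (x,-y)
(0.4, -16.1) -> (0.4, 16.1)

(0.4, 16.1)


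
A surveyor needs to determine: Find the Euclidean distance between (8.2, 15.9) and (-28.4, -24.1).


dx=-36.6, dy=-40
d^2 = (-36.6)^2 + (-40)^2 = 2939.56
d = sqrt(2939.56) = 54.2177

54.2177


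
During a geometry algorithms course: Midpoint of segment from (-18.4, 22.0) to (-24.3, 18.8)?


M = (((-18.4)+(-24.3))/2, (22+18.8)/2)
= (-21.35, 20.4)

(-21.35, 20.4)


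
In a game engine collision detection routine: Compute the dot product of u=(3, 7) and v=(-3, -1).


u . v = u_x*v_x + u_y*v_y = 3*(-3) + 7*(-1)
= (-9) + (-7) = -16

-16


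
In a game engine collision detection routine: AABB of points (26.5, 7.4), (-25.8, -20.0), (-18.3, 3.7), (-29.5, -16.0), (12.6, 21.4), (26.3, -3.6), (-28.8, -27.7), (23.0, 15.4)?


x range: [-29.5, 26.5]
y range: [-27.7, 21.4]
Bounding box: (-29.5,-27.7) to (26.5,21.4)

(-29.5,-27.7) to (26.5,21.4)


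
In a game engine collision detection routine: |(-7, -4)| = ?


|u| = sqrt((-7)^2 + (-4)^2) = sqrt(65) = 8.0623

8.0623


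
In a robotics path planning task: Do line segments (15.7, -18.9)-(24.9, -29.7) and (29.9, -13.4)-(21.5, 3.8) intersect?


Cross products: d1=290.44, d2=222.92, d3=203.96, d4=271.48
d1*d2 < 0 and d3*d4 < 0? no

No, they don't intersect


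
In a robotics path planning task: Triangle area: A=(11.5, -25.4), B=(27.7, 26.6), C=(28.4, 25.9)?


Area = |x_A(y_B-y_C) + x_B(y_C-y_A) + x_C(y_A-y_B)|/2
= |8.05 + 1421.01 + (-1476.8)|/2
= 47.74/2 = 23.87

23.87


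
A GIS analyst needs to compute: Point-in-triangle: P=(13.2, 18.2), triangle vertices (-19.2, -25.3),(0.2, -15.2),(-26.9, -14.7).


Cross products: AB x AP = 516.66, BC x BP = -911.64, CA x CP = 678.39
All same sign? no

No, outside


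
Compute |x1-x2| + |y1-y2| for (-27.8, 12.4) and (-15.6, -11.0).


|(-27.8)-(-15.6)| + |12.4-(-11)| = 12.2 + 23.4 = 35.6

35.6


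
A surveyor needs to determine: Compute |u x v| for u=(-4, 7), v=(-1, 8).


|u x v| = |(-4)*8 - 7*(-1)|
= |(-32) - (-7)| = 25

25


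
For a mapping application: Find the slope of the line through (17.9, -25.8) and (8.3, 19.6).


slope = (y2-y1)/(x2-x1) = (19.6-(-25.8))/(8.3-17.9) = 45.4/(-9.6) = -4.7292

-4.7292


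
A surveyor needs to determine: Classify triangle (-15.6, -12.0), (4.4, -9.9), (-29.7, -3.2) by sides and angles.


Side lengths squared: AB^2=404.41, BC^2=1207.7, CA^2=276.25
Sorted: [276.25, 404.41, 1207.7]
By sides: Scalene, By angles: Obtuse

Scalene, Obtuse


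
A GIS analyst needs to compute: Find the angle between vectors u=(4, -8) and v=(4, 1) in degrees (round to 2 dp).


u.v = 8, |u| = sqrt(80) = 8.9443, |v| = sqrt(17) = 4.1231
cos(theta) = u.v/(|u||v|) = 8/sqrt(1360) = 0.21693
theta = acos(0.21693) = 77.47 degrees

77.47 degrees


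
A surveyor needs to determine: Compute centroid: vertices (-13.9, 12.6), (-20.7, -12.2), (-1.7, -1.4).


Centroid = ((x_A+x_B+x_C)/3, (y_A+y_B+y_C)/3)
= (((-13.9)+(-20.7)+(-1.7))/3, (12.6+(-12.2)+(-1.4))/3)
= (-12.1, -0.3333)

(-12.1, -0.3333)


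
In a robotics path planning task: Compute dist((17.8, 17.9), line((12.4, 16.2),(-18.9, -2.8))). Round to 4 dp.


|cross product| = 49.39
|line direction| = sqrt(1340.69) = 36.6154
Distance = 49.39/sqrt(1340.69) = 1.3489

1.3489


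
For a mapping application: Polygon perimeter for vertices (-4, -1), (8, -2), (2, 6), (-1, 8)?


Sides: (-4, -1)->(8, -2): sqrt(145) = 12.041595, (8, -2)->(2, 6): sqrt(100) = 10, (2, 6)->(-1, 8): sqrt(13) = 3.605551, (-1, 8)->(-4, -1): sqrt(90) = 9.486833
Sum = 35.133979
Perimeter = 35.134

35.134


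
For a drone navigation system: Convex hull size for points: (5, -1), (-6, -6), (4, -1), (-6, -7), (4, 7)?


Convex hull vertices (CCW): (-6, -7), (5, -1), (4, 7), (-6, -6)
Count = 4

4


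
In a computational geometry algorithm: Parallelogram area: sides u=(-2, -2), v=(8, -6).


|u x v| = |(-2)*(-6) - (-2)*8|
= |12 - (-16)| = 28

28


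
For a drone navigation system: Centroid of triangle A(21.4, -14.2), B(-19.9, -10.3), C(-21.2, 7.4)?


Centroid = ((x_A+x_B+x_C)/3, (y_A+y_B+y_C)/3)
= ((21.4+(-19.9)+(-21.2))/3, ((-14.2)+(-10.3)+7.4)/3)
= (-6.5667, -5.7)

(-6.5667, -5.7)


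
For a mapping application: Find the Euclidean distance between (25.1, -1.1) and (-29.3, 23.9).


dx=-54.4, dy=25
d^2 = (-54.4)^2 + 25^2 = 3584.36
d = sqrt(3584.36) = 59.8695

59.8695


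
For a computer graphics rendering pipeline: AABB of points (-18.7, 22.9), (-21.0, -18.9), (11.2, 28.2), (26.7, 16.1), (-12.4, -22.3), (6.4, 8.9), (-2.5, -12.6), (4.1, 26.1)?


x range: [-21, 26.7]
y range: [-22.3, 28.2]
Bounding box: (-21,-22.3) to (26.7,28.2)

(-21,-22.3) to (26.7,28.2)


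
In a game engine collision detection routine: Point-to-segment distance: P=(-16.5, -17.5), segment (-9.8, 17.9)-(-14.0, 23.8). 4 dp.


Project P onto AB: t = 0 (clamped to [0,1])
Closest point on segment: (-9.8, 17.9)
Distance: 36.0285

36.0285


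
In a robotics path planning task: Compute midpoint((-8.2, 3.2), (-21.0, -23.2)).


M = (((-8.2)+(-21))/2, (3.2+(-23.2))/2)
= (-14.6, -10)

(-14.6, -10)


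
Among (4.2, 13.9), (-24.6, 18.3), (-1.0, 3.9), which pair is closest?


d(P0,P1) = 29.1342, d(P0,P2) = 11.2712, d(P1,P2) = 27.6463
Closest: P0 and P2

Closest pair: (4.2, 13.9) and (-1.0, 3.9), distance = 11.2712


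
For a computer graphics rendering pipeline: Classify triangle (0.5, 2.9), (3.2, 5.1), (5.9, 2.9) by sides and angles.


Side lengths squared: AB^2=12.13, BC^2=12.13, CA^2=29.16
Sorted: [12.13, 12.13, 29.16]
By sides: Isosceles, By angles: Obtuse

Isosceles, Obtuse


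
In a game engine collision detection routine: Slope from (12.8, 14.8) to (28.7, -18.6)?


slope = (y2-y1)/(x2-x1) = ((-18.6)-14.8)/(28.7-12.8) = (-33.4)/15.9 = -2.1006

-2.1006


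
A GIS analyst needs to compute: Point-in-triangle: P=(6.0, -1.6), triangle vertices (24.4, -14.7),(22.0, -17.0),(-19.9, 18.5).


Cross products: AB x AP = -73.76, BC x BP = -77.26, CA x CP = -30.55
All same sign? yes

Yes, inside


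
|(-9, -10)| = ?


|u| = sqrt((-9)^2 + (-10)^2) = sqrt(181) = 13.4536

13.4536


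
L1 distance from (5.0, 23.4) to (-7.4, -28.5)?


|5-(-7.4)| + |23.4-(-28.5)| = 12.4 + 51.9 = 64.3

64.3


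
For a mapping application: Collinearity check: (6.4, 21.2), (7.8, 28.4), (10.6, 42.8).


Cross product: (7.8-6.4)*(42.8-21.2) - (28.4-21.2)*(10.6-6.4)
= 0

Yes, collinear


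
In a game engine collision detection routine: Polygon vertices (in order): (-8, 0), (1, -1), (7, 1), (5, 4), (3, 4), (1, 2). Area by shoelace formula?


Shoelace sum: ((-8)*(-1) - 1*0) + (1*1 - 7*(-1)) + (7*4 - 5*1) + (5*4 - 3*4) + (3*2 - 1*4) + (1*0 - (-8)*2)
= 65
Area = |65|/2 = 32.5

32.5


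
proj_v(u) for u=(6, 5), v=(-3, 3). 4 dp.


u.v = -3, |v| = sqrt(18) = 4.2426
Scalar projection = u.v / |v| = -3 / sqrt(18) = -0.7071

-0.7071


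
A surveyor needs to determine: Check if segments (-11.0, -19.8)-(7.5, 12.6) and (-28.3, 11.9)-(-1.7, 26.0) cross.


Cross products: d1=-1087.15, d2=-486.16, d3=1146.97, d4=545.98
d1*d2 < 0 and d3*d4 < 0? no

No, they don't intersect


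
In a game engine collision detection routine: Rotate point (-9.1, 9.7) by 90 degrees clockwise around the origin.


90° CW: (x,y) -> (y, -x)
(-9.1,9.7) -> (9.7, 9.1)

(9.7, 9.1)


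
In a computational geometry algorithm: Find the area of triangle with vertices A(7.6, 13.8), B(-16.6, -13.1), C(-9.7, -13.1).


Area = |x_A(y_B-y_C) + x_B(y_C-y_A) + x_C(y_A-y_B)|/2
= |0 + 446.54 + (-260.93)|/2
= 185.61/2 = 92.805

92.805


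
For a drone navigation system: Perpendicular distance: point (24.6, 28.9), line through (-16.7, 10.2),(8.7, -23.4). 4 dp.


|cross product| = 1862.66
|line direction| = sqrt(1774.12) = 42.1203
Distance = 1862.66/sqrt(1774.12) = 44.2224

44.2224


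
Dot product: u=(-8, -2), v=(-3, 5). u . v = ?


u . v = u_x*v_x + u_y*v_y = (-8)*(-3) + (-2)*5
= 24 + (-10) = 14

14


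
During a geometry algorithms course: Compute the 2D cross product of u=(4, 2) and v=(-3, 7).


u x v = u_x*v_y - u_y*v_x = 4*7 - 2*(-3)
= 28 - (-6) = 34

34


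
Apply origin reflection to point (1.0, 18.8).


Reflection over origin: (x,y) -> (-x,-y)
(1, 18.8) -> (-1, -18.8)

(-1, -18.8)


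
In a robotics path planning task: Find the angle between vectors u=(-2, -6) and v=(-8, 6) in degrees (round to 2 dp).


u.v = -20, |u| = sqrt(40) = 6.3246, |v| = sqrt(100) = 10
cos(theta) = u.v/(|u||v|) = -20/sqrt(4000) = -0.316228
theta = acos(-0.316228) = 108.43 degrees

108.43 degrees


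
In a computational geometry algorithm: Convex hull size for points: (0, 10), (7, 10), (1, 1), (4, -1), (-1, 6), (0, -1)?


Convex hull vertices (CCW): (-1, 6), (0, -1), (4, -1), (7, 10), (0, 10)
Count = 5

5


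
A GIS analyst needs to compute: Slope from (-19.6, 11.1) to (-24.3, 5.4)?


slope = (y2-y1)/(x2-x1) = (5.4-11.1)/((-24.3)-(-19.6)) = (-5.7)/(-4.7) = 1.2128

1.2128


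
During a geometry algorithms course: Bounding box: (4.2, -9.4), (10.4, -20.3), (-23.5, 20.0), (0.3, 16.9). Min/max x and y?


x range: [-23.5, 10.4]
y range: [-20.3, 20]
Bounding box: (-23.5,-20.3) to (10.4,20)

(-23.5,-20.3) to (10.4,20)


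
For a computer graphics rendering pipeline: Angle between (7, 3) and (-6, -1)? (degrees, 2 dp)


u.v = -45, |u| = sqrt(58) = 7.6158, |v| = sqrt(37) = 6.0828
cos(theta) = u.v/(|u||v|) = -45/sqrt(2146) = -0.971399
theta = acos(-0.971399) = 166.26 degrees

166.26 degrees


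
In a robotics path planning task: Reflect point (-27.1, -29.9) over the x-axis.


Reflection over x-axis: (x,y) -> (x,-y)
(-27.1, -29.9) -> (-27.1, 29.9)

(-27.1, 29.9)


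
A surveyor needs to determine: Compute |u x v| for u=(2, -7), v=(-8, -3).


|u x v| = |2*(-3) - (-7)*(-8)|
= |(-6) - 56| = 62

62


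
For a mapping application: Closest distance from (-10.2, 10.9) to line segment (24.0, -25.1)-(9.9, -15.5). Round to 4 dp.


Project P onto AB: t = 1 (clamped to [0,1])
Closest point on segment: (9.9, -15.5)
Distance: 33.1809

33.1809


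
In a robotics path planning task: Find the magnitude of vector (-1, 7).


|u| = sqrt((-1)^2 + 7^2) = sqrt(50) = 7.0711

7.0711


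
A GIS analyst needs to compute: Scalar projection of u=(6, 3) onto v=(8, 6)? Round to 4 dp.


u.v = 66, |v| = sqrt(100) = 10
Scalar projection = u.v / |v| = 66 / sqrt(100) = 6.6

6.6


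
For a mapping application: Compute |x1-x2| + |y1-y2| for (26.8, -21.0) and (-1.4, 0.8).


|26.8-(-1.4)| + |(-21)-0.8| = 28.2 + 21.8 = 50

50


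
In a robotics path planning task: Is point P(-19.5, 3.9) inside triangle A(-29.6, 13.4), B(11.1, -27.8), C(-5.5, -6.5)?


Cross products: AB x AP = 29.47, BC x BP = 125.56, CA x CP = 27.96
All same sign? yes

Yes, inside


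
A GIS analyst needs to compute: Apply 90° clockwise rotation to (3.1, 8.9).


90° CW: (x,y) -> (y, -x)
(3.1,8.9) -> (8.9, -3.1)

(8.9, -3.1)


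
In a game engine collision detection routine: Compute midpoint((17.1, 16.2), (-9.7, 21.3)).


M = ((17.1+(-9.7))/2, (16.2+21.3)/2)
= (3.7, 18.75)

(3.7, 18.75)


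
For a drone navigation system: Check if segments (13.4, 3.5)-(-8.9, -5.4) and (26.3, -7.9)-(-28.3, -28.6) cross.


Cross products: d1=-889.47, d2=-865.14, d3=369.03, d4=344.7
d1*d2 < 0 and d3*d4 < 0? no

No, they don't intersect


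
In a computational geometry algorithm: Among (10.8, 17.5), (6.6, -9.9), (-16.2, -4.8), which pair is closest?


d(P0,P1) = 27.72, d(P0,P2) = 35.0184, d(P1,P2) = 23.3634
Closest: P1 and P2

Closest pair: (6.6, -9.9) and (-16.2, -4.8), distance = 23.3634


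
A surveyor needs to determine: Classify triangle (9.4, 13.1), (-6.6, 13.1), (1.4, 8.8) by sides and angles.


Side lengths squared: AB^2=256, BC^2=82.49, CA^2=82.49
Sorted: [82.49, 82.49, 256]
By sides: Isosceles, By angles: Obtuse

Isosceles, Obtuse


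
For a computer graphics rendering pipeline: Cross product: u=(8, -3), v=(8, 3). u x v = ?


u x v = u_x*v_y - u_y*v_x = 8*3 - (-3)*8
= 24 - (-24) = 48

48


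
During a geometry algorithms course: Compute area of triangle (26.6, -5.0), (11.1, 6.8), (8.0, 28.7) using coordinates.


Area = |x_A(y_B-y_C) + x_B(y_C-y_A) + x_C(y_A-y_B)|/2
= |(-582.54) + 374.07 + (-94.4)|/2
= 302.87/2 = 151.435

151.435


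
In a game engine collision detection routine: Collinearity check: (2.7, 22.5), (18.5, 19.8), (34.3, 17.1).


Cross product: (18.5-2.7)*(17.1-22.5) - (19.8-22.5)*(34.3-2.7)
= 0

Yes, collinear


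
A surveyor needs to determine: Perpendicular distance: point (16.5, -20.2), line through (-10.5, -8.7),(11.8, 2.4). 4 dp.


|cross product| = 556.15
|line direction| = sqrt(620.5) = 24.9098
Distance = 556.15/sqrt(620.5) = 22.3265

22.3265


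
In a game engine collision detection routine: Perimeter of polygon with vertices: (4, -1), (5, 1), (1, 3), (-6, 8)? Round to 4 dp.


Sides: (4, -1)->(5, 1): sqrt(5) = 2.236068, (5, 1)->(1, 3): sqrt(20) = 4.472136, (1, 3)->(-6, 8): sqrt(74) = 8.602325, (-6, 8)->(4, -1): sqrt(181) = 13.453624
Sum = 28.764153
Perimeter = 28.7642

28.7642


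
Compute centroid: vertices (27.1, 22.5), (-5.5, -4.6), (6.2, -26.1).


Centroid = ((x_A+x_B+x_C)/3, (y_A+y_B+y_C)/3)
= ((27.1+(-5.5)+6.2)/3, (22.5+(-4.6)+(-26.1))/3)
= (9.2667, -2.7333)

(9.2667, -2.7333)


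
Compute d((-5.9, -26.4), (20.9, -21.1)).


dx=26.8, dy=5.3
d^2 = 26.8^2 + 5.3^2 = 746.33
d = sqrt(746.33) = 27.319

27.319


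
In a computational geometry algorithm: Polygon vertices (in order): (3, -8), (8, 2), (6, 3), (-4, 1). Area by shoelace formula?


Shoelace sum: (3*2 - 8*(-8)) + (8*3 - 6*2) + (6*1 - (-4)*3) + ((-4)*(-8) - 3*1)
= 129
Area = |129|/2 = 64.5

64.5


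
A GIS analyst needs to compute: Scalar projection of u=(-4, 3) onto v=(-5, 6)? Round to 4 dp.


u.v = 38, |v| = sqrt(61) = 7.8102
Scalar projection = u.v / |v| = 38 / sqrt(61) = 4.8654

4.8654


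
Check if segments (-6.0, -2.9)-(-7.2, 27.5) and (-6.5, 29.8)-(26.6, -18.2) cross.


Cross products: d1=-1058.37, d2=-109.73, d3=-24.04, d4=-972.68
d1*d2 < 0 and d3*d4 < 0? no

No, they don't intersect


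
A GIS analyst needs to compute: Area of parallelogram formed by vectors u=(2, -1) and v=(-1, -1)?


|u x v| = |2*(-1) - (-1)*(-1)|
= |(-2) - 1| = 3

3


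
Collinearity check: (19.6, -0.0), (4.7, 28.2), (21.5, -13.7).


Cross product: (4.7-19.6)*((-13.7)-0) - (28.2-0)*(21.5-19.6)
= 150.55

No, not collinear


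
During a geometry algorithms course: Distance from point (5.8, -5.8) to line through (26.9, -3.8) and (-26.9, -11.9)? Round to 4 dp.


|cross product| = 63.31
|line direction| = sqrt(2960.05) = 54.4063
Distance = 63.31/sqrt(2960.05) = 1.1637

1.1637


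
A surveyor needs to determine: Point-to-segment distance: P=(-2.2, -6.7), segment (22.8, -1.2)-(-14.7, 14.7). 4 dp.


Project P onto AB: t = 0.5124 (clamped to [0,1])
Closest point on segment: (3.5862, 6.9467)
Distance: 14.8227

14.8227


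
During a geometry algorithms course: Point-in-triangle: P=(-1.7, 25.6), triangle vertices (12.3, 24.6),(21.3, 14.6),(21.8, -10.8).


Cross products: AB x AP = -131, BC x BP = -578.7, CA x CP = 486.1
All same sign? no

No, outside


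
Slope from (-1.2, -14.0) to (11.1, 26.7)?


slope = (y2-y1)/(x2-x1) = (26.7-(-14))/(11.1-(-1.2)) = 40.7/12.3 = 3.3089

3.3089


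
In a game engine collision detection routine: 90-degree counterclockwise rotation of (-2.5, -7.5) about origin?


90° CCW: (x,y) -> (-y, x)
(-2.5,-7.5) -> (7.5, -2.5)

(7.5, -2.5)


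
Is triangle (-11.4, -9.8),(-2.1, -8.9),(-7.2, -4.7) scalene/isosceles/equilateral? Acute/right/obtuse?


Side lengths squared: AB^2=87.3, BC^2=43.65, CA^2=43.65
Sorted: [43.65, 43.65, 87.3]
By sides: Isosceles, By angles: Right

Isosceles, Right


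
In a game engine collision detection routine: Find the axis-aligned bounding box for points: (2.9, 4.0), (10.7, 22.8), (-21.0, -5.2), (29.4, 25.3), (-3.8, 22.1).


x range: [-21, 29.4]
y range: [-5.2, 25.3]
Bounding box: (-21,-5.2) to (29.4,25.3)

(-21,-5.2) to (29.4,25.3)


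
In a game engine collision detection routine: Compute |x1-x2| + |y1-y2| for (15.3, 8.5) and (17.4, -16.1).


|15.3-17.4| + |8.5-(-16.1)| = 2.1 + 24.6 = 26.7

26.7


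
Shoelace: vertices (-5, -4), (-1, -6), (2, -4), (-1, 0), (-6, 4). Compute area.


Shoelace sum: ((-5)*(-6) - (-1)*(-4)) + ((-1)*(-4) - 2*(-6)) + (2*0 - (-1)*(-4)) + ((-1)*4 - (-6)*0) + ((-6)*(-4) - (-5)*4)
= 78
Area = |78|/2 = 39

39


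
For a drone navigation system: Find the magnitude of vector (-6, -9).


|u| = sqrt((-6)^2 + (-9)^2) = sqrt(117) = 10.8167

10.8167


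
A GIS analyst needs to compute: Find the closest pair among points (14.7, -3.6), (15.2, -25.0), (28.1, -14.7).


d(P0,P1) = 21.4058, d(P0,P2) = 17.4003, d(P1,P2) = 16.5076
Closest: P1 and P2

Closest pair: (15.2, -25.0) and (28.1, -14.7), distance = 16.5076


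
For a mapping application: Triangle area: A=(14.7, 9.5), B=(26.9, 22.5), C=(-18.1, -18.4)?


Area = |x_A(y_B-y_C) + x_B(y_C-y_A) + x_C(y_A-y_B)|/2
= |601.23 + (-750.51) + 235.3|/2
= 86.02/2 = 43.01

43.01


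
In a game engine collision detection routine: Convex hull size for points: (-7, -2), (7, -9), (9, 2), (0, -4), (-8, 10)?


Convex hull vertices (CCW): (-8, 10), (-7, -2), (7, -9), (9, 2)
Count = 4

4


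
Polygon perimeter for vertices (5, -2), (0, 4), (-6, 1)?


Sides: (5, -2)->(0, 4): sqrt(61) = 7.81025, (0, 4)->(-6, 1): sqrt(45) = 6.708204, (-6, 1)->(5, -2): sqrt(130) = 11.401754
Sum = 25.920208
Perimeter = 25.9202

25.9202


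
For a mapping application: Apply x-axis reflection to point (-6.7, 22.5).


Reflection over x-axis: (x,y) -> (x,-y)
(-6.7, 22.5) -> (-6.7, -22.5)

(-6.7, -22.5)


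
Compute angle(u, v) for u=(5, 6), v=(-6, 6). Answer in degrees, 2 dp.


u.v = 6, |u| = sqrt(61) = 7.8102, |v| = sqrt(72) = 8.4853
cos(theta) = u.v/(|u||v|) = 6/sqrt(4392) = 0.090536
theta = acos(0.090536) = 84.81 degrees

84.81 degrees
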